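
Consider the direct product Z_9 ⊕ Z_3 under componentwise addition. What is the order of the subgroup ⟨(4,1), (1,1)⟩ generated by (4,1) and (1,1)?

9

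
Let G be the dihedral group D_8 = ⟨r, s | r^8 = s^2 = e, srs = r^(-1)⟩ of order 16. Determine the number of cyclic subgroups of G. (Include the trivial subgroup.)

12

A cyclic subgroup of order d is generated by each of its φ(d) elements of order d, so the cyclic subgroups of order d number (#elements of order d)/φ(d).
Cyclic subgroups by order — order 1: 1; order 2: 9; order 4: 1; order 8: 1.
Total: 12.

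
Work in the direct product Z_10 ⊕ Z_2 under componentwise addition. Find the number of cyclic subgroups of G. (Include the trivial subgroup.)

8

A cyclic subgroup of order d is generated by each of its φ(d) elements of order d, so the cyclic subgroups of order d number (#elements of order d)/φ(d).
Cyclic subgroups by order — order 1: 1; order 2: 3; order 5: 1; order 10: 3.
Total: 8.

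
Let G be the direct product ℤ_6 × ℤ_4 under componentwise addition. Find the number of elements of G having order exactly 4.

An element (a,b) has order lcm(ord(a), ord(b)); count pairs with lcm equal to 4.
Enumerating gives 4 such elements.

4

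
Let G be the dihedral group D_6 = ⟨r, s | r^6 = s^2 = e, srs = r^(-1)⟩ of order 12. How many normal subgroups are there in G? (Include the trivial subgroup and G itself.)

7

G has 16 subgroups. Checking conjugation-invariance by order — order 1: 1/1 normal; order 2: 1/7 normal; order 3: 1/1 normal; order 4: 0/3 normal; order 6: 3/3 normal; order 12: 1/1 normal.
Total normal subgroups: 7.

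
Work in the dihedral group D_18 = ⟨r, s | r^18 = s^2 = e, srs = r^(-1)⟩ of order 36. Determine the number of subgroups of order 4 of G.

|G| = 36 and 4 | 36, so subgroups of order 4 are possible by Lagrange.
The subgroups of order 4 are: {e, r^9, rs, r^10s}; {e, r^9, r^2s, r^11s}; {e, r^9, r^3s, r^12s}; {e, r^9, r^4s, r^13s}; … (9 in all).
So G has 9 subgroups of order 4.

9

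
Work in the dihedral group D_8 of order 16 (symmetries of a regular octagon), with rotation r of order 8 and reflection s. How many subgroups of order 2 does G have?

|G| = 16 and 2 | 16, so subgroups of order 2 are possible by Lagrange.
The subgroups of order 2 are: {e, r^2s}; {e, r^3s}; {e, r^4}; {e, r^4s}; … (9 in all).
So G has 9 subgroups of order 2.

9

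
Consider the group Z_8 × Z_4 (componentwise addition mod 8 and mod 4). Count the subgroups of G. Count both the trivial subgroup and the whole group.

22

|G| = 32, so by Lagrange every subgroup order divides 32. Divisors: 1, 2, 4, 8, 16, 32.
Subgroups by order — order 1: 1; order 2: 3; order 4: 7; order 8: 7; order 16: 3; order 32: 1.
Total: 1 + 3 + 7 + 7 + 3 + 1 = 22.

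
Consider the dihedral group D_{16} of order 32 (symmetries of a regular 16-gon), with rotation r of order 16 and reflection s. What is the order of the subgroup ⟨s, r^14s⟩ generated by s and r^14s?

|⟨s⟩| = 2 and |⟨r^14s⟩| = 2, so |H| is a multiple of lcm(2, 2) = 2 and divides |G| = 32.
Closing under the operation: H = {e, r^2, r^4, r^6, r^8, r^10, r^12, r^14, s, r^2s, r^4s, r^6s, r^8s, r^10s, r^12s, r^14s}, so |H| = 16.

16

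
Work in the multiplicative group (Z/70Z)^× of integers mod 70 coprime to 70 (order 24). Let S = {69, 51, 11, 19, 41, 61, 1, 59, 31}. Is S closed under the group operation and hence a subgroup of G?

|S| = 9 does not divide |G| = 24, so by Lagrange S is not a subgroup.

No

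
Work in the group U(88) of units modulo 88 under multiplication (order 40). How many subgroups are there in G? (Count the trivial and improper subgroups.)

|G| = 40, so by Lagrange every subgroup order divides 40. Divisors: 1, 2, 4, 5, 8, 10, 20, 40.
Subgroups by order — order 1: 1; order 2: 7; order 4: 7; order 5: 1; order 8: 1; order 10: 7; order 20: 7; order 40: 1.
Total: 1 + 7 + 7 + 1 + 1 + 7 + 7 + 1 = 32.

32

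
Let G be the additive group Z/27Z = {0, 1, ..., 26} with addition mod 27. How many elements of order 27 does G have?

In a cyclic group of order 27, the number of elements of order d (for d | 27) is φ(d).
φ(27) = 18.

18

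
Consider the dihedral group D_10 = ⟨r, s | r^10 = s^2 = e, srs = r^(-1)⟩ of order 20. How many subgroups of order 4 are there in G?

|G| = 20 and 4 | 20, so subgroups of order 4 are possible by Lagrange.
The subgroups of order 4 are: {e, r^5, r^2s, r^7s}; {e, r^5, r^3s, r^8s}; {e, r^5, r^4s, r^9s}; {e, r^5, s, r^5s}; … (5 in all).
So G has 5 subgroups of order 4.

5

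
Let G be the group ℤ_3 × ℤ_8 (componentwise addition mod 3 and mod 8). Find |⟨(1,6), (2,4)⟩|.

12

|⟨(1,6)⟩| = 12 and |⟨(2,4)⟩| = 6, so |H| is a multiple of lcm(12, 6) = 12 and divides |G| = 24.
Closing under the operation: H = {(0,0), (0,2), (0,4), (0,6), (1,0), (1,2), (1,4), (1,6), (2,0), (2,2), (2,4), (2,6)}, so |H| = 12.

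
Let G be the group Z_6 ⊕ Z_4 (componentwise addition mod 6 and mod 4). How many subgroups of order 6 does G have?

|G| = 24 and 6 | 24, so subgroups of order 6 are possible by Lagrange.
The subgroups of order 6 are: {(0,0), (0,2), (2,0), (2,2), (4,0), (4,2)}; {(0,0), (1,0), (2,0), (3,0), (4,0), (5,0)}; {(0,0), (1,2), (2,0), (3,2), (4,0), (5,2)}.
So G has 3 subgroups of order 6.

3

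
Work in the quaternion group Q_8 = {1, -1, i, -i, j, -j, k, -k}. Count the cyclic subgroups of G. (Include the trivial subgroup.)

5

Group the elements of G by the cyclic subgroup they generate; each cyclic subgroup of order d accounts for φ(d) elements.
Cyclic subgroups by order — order 1: 1; order 2: 1; order 4: 3.
Total: 5.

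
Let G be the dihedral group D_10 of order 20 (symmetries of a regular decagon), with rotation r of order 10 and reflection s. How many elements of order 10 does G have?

4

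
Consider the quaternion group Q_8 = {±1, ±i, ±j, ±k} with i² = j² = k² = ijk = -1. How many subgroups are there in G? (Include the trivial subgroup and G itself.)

|G| = 8, so by Lagrange every subgroup order divides 8. Divisors: 1, 2, 4, 8.
Subgroups by order — order 1: 1; order 2: 1; order 4: 3; order 8: 1.
Total: 1 + 1 + 3 + 1 = 6.

6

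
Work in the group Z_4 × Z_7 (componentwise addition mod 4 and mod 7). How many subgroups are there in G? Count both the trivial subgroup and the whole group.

|G| = 28, so by Lagrange every subgroup order divides 28. Divisors: 1, 2, 4, 7, 14, 28.
Subgroups by order — order 1: 1; order 2: 1; order 4: 1; order 7: 1; order 14: 1; order 28: 1.
Total: 1 + 1 + 1 + 1 + 1 + 1 = 6.

6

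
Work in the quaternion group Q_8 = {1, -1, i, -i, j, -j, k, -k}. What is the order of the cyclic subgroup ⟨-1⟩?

Computing powers of -1: the smallest k with (-1)^k = e is k = 2.

2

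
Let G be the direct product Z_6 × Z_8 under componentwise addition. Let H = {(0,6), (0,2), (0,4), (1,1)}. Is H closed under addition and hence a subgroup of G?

No

The identity (0,0) ∉ H, so H is not a subgroup.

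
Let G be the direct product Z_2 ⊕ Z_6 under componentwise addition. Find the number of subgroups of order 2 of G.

3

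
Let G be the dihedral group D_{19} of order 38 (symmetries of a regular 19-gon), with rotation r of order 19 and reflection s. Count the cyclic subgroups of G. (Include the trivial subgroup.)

21

A cyclic subgroup of order d is generated by each of its φ(d) elements of order d, so the cyclic subgroups of order d number (#elements of order d)/φ(d).
Cyclic subgroups by order — order 1: 1; order 2: 19; order 19: 1.
Total: 21.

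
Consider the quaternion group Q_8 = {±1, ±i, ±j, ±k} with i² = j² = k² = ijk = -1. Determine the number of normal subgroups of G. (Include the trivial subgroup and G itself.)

6

G has 6 subgroups. Checking conjugation-invariance by order — order 1: 1/1 normal; order 2: 1/1 normal; order 4: 3/3 normal; order 8: 1/1 normal.
Total normal subgroups: 6.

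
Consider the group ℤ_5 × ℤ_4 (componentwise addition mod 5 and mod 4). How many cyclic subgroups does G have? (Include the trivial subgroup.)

6

Each element a generates a cyclic subgroup ⟨a⟩; distinct elements may generate the same one (a cyclic group of order d has φ(d) generators).
Cyclic subgroups by order — order 1: 1; order 2: 1; order 4: 1; order 5: 1; order 10: 1; order 20: 1.
Total: 6.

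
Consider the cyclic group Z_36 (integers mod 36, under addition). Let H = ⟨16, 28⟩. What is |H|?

|⟨16⟩| = 9 and |⟨28⟩| = 9, so |H| is a multiple of lcm(9, 9) = 9 and divides |G| = 36.
Closing under the operation: H = {0, 4, 8, 12, 16, 20, 24, 28, 32}, so |H| = 9.

9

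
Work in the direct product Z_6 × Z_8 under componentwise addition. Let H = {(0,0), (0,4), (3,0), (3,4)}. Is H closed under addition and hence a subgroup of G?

|H| = 4 divides |G| = 48, consistent with Lagrange.
H contains the identity, every element's inverse is in H, and H is closed under +: it is a subgroup.

Yes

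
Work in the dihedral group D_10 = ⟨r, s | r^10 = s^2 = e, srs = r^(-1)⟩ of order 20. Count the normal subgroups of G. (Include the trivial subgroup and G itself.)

7

G has 22 subgroups. Checking conjugation-invariance by order — order 1: 1/1 normal; order 2: 1/11 normal; order 4: 0/5 normal; order 5: 1/1 normal; order 10: 3/3 normal; order 20: 1/1 normal.
Total normal subgroups: 7.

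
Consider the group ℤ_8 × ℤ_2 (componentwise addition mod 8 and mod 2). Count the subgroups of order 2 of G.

3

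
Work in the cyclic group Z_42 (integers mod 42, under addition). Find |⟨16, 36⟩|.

21

|⟨16⟩| = 21 and |⟨36⟩| = 7, so |H| is a multiple of lcm(21, 7) = 21 and divides |G| = 42.
Closing under the operation: H = {0, 2, 4, 6, 8, 10, 12, 14, 16, 18, 20, 22, 24, 26, 28, 30, 32, 34, 36, 38, 40}, so |H| = 21.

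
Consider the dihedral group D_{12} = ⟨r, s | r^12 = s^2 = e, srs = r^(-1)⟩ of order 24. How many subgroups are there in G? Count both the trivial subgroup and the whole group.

|G| = 24, so by Lagrange every subgroup order divides 24. Divisors: 1, 2, 3, 4, 6, 8, 12, 24.
Subgroups by order — order 1: 1; order 2: 13; order 3: 1; order 4: 7; order 6: 5; order 8: 3; order 12: 3; order 24: 1.
Total: 1 + 13 + 1 + 7 + 5 + 3 + 3 + 1 = 34.

34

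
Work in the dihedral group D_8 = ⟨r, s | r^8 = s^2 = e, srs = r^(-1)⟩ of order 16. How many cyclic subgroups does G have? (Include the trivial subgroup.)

12

Group the elements of G by the cyclic subgroup they generate; each cyclic subgroup of order d accounts for φ(d) elements.
Cyclic subgroups by order — order 1: 1; order 2: 9; order 4: 1; order 8: 1.
Total: 12.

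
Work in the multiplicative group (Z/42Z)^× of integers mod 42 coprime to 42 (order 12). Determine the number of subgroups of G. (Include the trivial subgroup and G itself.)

10

|G| = 12, so by Lagrange every subgroup order divides 12. Divisors: 1, 2, 3, 4, 6, 12.
Subgroups by order — order 1: 1; order 2: 3; order 3: 1; order 4: 1; order 6: 3; order 12: 1.
Total: 1 + 3 + 1 + 1 + 3 + 1 = 10.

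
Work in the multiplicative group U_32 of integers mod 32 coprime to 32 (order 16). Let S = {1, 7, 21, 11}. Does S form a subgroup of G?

11 ∈ S but its inverse 3 ∉ S, so S is not a subgroup.

No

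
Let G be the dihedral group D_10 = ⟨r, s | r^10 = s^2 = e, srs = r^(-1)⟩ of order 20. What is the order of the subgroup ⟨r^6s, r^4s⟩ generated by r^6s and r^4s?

10

|⟨r^6s⟩| = 2 and |⟨r^4s⟩| = 2, so |H| is a multiple of lcm(2, 2) = 2 and divides |G| = 20.
Closing under the operation: H = {e, r^2, r^4, r^6, r^8, s, r^2s, r^4s, r^6s, r^8s}, so |H| = 10.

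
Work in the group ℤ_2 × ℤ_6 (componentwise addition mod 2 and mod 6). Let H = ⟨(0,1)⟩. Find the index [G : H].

2

|⟨(0,1)⟩| = 6 and |G| = 12.
By Lagrange, [G : H] = |G|/|H| = 12/6 = 2.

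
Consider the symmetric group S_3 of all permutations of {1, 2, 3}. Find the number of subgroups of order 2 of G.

3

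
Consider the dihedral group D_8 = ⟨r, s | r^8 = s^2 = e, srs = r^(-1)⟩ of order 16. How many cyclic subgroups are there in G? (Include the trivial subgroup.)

Group the elements of G by the cyclic subgroup they generate; each cyclic subgroup of order d accounts for φ(d) elements.
Cyclic subgroups by order — order 1: 1; order 2: 9; order 4: 1; order 8: 1.
Total: 12.

12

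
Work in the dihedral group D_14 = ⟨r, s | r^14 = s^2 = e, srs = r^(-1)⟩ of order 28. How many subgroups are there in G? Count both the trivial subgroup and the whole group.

|G| = 28, so by Lagrange every subgroup order divides 28. Divisors: 1, 2, 4, 7, 14, 28.
Subgroups by order — order 1: 1; order 2: 15; order 4: 7; order 7: 1; order 14: 3; order 28: 1.
Total: 1 + 15 + 7 + 1 + 3 + 1 = 28.

28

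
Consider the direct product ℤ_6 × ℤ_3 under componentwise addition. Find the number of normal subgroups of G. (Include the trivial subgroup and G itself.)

G is abelian, so every subgroup is normal.
G has 12 subgroups in total, hence 12 normal subgroups.

12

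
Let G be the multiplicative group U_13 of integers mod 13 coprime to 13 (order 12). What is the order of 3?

Compute successive powers of 3 mod 13: 3, 9, 1; 3^3 ≡ 1 (mod 13).
So |⟨3⟩| = 3.

3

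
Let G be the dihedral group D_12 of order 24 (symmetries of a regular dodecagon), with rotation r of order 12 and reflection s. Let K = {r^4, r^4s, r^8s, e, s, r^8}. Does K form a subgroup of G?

|K| = 6 divides |G| = 24, consistent with Lagrange.
K contains the identity, every element's inverse is in K, and K is closed under ·: it is a subgroup.

Yes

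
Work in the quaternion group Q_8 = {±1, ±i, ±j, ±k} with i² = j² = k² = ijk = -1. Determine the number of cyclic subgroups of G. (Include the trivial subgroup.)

5

A cyclic subgroup of order d is generated by each of its φ(d) elements of order d, so the cyclic subgroups of order d number (#elements of order d)/φ(d).
Cyclic subgroups by order — order 1: 1; order 2: 1; order 4: 3.
Total: 5.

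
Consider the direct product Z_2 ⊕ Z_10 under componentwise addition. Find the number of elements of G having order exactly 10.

An element (a,b) has order lcm(ord(a), ord(b)); count pairs with lcm equal to 10.
Enumerating gives 12 such elements.

12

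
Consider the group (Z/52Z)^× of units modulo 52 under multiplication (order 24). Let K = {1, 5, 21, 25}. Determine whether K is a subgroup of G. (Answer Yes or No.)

Yes

|K| = 4 divides |G| = 24, consistent with Lagrange.
K contains the identity, every element's inverse is in K, and K is closed under ·: it is a subgroup.
In fact K = ⟨21⟩.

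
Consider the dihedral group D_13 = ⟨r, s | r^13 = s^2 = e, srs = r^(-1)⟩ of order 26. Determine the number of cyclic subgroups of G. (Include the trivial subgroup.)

15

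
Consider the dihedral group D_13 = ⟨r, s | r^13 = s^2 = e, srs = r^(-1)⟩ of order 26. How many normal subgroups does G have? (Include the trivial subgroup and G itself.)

3

G has 16 subgroups. Checking conjugation-invariance by order — order 1: 1/1 normal; order 2: 0/13 normal; order 13: 1/1 normal; order 26: 1/1 normal.
Total normal subgroups: 3.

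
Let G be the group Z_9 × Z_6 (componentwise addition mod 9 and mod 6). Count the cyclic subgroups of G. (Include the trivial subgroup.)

A cyclic subgroup of order d is generated by each of its φ(d) elements of order d, so the cyclic subgroups of order d number (#elements of order d)/φ(d).
Cyclic subgroups by order — order 1: 1; order 2: 1; order 3: 4; order 6: 4; order 9: 3; order 18: 3.
Total: 16.

16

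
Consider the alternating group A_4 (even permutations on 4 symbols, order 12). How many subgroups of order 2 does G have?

|G| = 12 and 2 | 12, so subgroups of order 2 are possible by Lagrange.
The subgroups of order 2 are: {e, (1 2)(3 4)}; {e, (1 3)(2 4)}; {e, (1 4)(2 3)}.
So G has 3 subgroups of order 2.

3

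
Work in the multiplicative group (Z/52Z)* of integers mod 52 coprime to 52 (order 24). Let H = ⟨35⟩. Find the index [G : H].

4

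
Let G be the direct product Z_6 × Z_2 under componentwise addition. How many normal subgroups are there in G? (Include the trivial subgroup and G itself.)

10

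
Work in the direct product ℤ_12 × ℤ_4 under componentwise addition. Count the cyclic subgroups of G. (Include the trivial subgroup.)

20

Group the elements of G by the cyclic subgroup they generate; each cyclic subgroup of order d accounts for φ(d) elements.
Cyclic subgroups by order — order 1: 1; order 2: 3; order 3: 1; order 4: 6; order 6: 3; order 12: 6.
Total: 20.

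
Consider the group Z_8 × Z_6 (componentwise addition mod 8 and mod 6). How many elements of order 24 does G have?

An element (a,b) has order lcm(ord(a), ord(b)); count pairs with lcm equal to 24.
Enumerating gives 16 such elements.

16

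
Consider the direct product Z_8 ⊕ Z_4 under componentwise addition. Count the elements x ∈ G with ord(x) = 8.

An element (a,b) has order lcm(ord(a), ord(b)); count pairs with lcm equal to 8.
Enumerating gives 16 such elements.

16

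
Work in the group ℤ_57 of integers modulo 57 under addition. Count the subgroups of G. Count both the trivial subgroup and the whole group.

4

A cyclic group of order 57 has exactly one subgroup for each divisor of 57.
Divisors of 57: 1, 3, 19, 57.
So ℤ_57 has 4 subgroups.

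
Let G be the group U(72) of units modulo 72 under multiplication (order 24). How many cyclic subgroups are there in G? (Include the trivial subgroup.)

16

Group the elements of G by the cyclic subgroup they generate; each cyclic subgroup of order d accounts for φ(d) elements.
Cyclic subgroups by order — order 1: 1; order 2: 7; order 3: 1; order 6: 7.
Total: 16.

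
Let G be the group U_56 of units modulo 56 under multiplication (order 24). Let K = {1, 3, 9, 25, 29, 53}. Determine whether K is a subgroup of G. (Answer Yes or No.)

No

3 ∈ K but its inverse 19 ∉ K, so K is not a subgroup.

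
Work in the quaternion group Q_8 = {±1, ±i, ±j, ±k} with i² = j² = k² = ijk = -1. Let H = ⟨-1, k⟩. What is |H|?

4

|⟨-1⟩| = 2 and |⟨k⟩| = 4, so |H| is a multiple of lcm(2, 4) = 4 and divides |G| = 8.
Closing under the operation: H = {1, -1, k, -k}, so |H| = 4.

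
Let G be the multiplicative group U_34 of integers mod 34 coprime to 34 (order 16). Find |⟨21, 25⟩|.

|⟨21⟩| = 4 and |⟨25⟩| = 8, so |H| is a multiple of lcm(4, 8) = 8 and divides |G| = 16.
Closing under the operation: H = {1, 9, 13, 15, 19, 21, 25, 33}, so |H| = 8.

8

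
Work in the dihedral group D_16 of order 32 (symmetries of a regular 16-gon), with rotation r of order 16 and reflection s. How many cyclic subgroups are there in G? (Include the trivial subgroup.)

21

Group the elements of G by the cyclic subgroup they generate; each cyclic subgroup of order d accounts for φ(d) elements.
Cyclic subgroups by order — order 1: 1; order 2: 17; order 4: 1; order 8: 1; order 16: 1.
Total: 21.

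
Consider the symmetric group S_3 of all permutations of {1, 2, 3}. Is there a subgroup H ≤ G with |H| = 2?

2 | 6. A subgroup of order 2 is {e, (1 2)}.

Yes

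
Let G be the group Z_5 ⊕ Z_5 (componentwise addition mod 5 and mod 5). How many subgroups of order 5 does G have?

|G| = 25 and 5 | 25, so subgroups of order 5 are possible by Lagrange.
The subgroups of order 5 are: {(0,0), (0,1), (0,2), (0,3), (0,4)}; {(0,0), (1,0), (2,0), (3,0), (4,0)}; {(0,0), (1,1), (2,2), (3,3), (4,4)}; {(0,0), (1,2), (2,4), (3,1), (4,3)}; … (6 in all).
So G has 6 subgroups of order 5.

6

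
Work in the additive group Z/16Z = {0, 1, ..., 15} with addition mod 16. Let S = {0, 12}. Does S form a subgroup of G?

No

12 ∈ S but its inverse 4 ∉ S, so S is not a subgroup.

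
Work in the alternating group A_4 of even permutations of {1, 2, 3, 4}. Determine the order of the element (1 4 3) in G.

Computing powers of (1 4 3): the smallest k with ((1 4 3))^k = e is k = 3.

3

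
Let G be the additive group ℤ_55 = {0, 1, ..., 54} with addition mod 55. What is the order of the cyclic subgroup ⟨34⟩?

55

In ℤ_55, the order of an element a is n/gcd(a, n).
gcd(34, 55) = 1, so |⟨34⟩| = 55/1 = 55.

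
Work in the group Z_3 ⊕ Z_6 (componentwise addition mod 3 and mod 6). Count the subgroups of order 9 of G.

1

|G| = 18 and 9 | 18, so subgroups of order 9 are possible by Lagrange.
The subgroups of order 9 are: {(0,0), (0,2), (0,4), (1,0), (1,2), (1,4), (2,0), (2,2), (2,4)}.
So G has 1 subgroup of order 9.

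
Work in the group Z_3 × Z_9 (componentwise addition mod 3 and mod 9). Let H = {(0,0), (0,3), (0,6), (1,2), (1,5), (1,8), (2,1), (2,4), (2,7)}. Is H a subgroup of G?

Yes

|H| = 9 divides |G| = 27, consistent with Lagrange.
H contains the identity, every element's inverse is in H, and H is closed under +: it is a subgroup.
In fact H = ⟨(2,4)⟩.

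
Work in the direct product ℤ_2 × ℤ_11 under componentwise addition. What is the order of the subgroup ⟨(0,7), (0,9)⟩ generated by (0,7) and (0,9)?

11

|⟨(0,7)⟩| = 11 and |⟨(0,9)⟩| = 11, so |H| is a multiple of lcm(11, 11) = 11 and divides |G| = 22.
Closing under the operation: H = {(0,0), (0,1), (0,2), (0,3), (0,4), (0,5), (0,6), (0,7), (0,8), (0,9), (0,10)}, so |H| = 11.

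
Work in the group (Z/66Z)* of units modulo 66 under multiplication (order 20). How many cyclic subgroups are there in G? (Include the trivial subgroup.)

8

A cyclic subgroup of order d is generated by each of its φ(d) elements of order d, so the cyclic subgroups of order d number (#elements of order d)/φ(d).
Cyclic subgroups by order — order 1: 1; order 2: 3; order 5: 1; order 10: 3.
Total: 8.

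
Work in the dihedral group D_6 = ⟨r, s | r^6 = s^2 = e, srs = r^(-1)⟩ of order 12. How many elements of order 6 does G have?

The elements of order 6 are: r, r^5.
That's 2.

2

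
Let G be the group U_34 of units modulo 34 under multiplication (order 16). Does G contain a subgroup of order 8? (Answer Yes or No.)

Yes

8 | 16. A subgroup of order 8 is {1, 9, 13, 15, 19, 21, 25, 33}.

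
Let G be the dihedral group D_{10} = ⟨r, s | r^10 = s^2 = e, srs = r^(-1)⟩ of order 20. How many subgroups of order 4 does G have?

|G| = 20 and 4 | 20, so subgroups of order 4 are possible by Lagrange.
The subgroups of order 4 are: {e, r^5, r^2s, r^7s}; {e, r^5, r^3s, r^8s}; {e, r^5, r^4s, r^9s}; {e, r^5, s, r^5s}; … (5 in all).
So G has 5 subgroups of order 4.

5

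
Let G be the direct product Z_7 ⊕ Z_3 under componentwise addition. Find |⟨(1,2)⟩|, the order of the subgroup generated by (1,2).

21

The order of (1,2) in Z_7 × Z_3 is lcm(ord(1) in Z_7, ord(2) in Z_3).
ord(1) = 7 and ord(2) = 3, so |⟨(1,2)⟩| = lcm(7, 3) = 21.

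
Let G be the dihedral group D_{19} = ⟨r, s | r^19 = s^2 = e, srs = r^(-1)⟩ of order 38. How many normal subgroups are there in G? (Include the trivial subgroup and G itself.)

G has 22 subgroups. Checking conjugation-invariance by order — order 1: 1/1 normal; order 2: 0/19 normal; order 19: 1/1 normal; order 38: 1/1 normal.
Total normal subgroups: 3.

3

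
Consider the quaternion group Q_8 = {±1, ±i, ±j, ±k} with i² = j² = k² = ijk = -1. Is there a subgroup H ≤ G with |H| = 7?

No

7 does not divide |G| = 8, so by Lagrange no subgroup of order 7 exists.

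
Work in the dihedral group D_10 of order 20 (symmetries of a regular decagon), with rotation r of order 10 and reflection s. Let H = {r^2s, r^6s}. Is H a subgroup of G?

No

The identity e ∉ H, so H is not a subgroup.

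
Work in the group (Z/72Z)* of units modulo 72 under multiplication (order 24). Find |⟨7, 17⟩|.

|⟨7⟩| = 6 and |⟨17⟩| = 2, so |H| is a multiple of lcm(6, 2) = 6 and divides |G| = 24.
Closing under the operation: H = {1, 7, 17, 23, 25, 31, 41, 47, 49, 55, 65, 71}, so |H| = 12.

12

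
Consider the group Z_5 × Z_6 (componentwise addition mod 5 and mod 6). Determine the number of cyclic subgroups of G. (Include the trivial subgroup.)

Each element a generates a cyclic subgroup ⟨a⟩; distinct elements may generate the same one (a cyclic group of order d has φ(d) generators).
Cyclic subgroups by order — order 1: 1; order 2: 1; order 3: 1; order 5: 1; order 6: 1; order 10: 1; order 15: 1; order 30: 1.
Total: 8.

8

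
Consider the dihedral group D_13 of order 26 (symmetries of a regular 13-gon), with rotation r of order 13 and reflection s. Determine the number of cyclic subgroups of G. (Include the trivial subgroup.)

A cyclic subgroup of order d is generated by each of its φ(d) elements of order d, so the cyclic subgroups of order d number (#elements of order d)/φ(d).
Cyclic subgroups by order — order 1: 1; order 2: 13; order 13: 1.
Total: 15.

15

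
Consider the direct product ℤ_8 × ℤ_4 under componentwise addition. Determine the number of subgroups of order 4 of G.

7

|G| = 32 and 4 | 32, so subgroups of order 4 are possible by Lagrange.
The subgroups of order 4 are: {(0,0), (0,1), (0,2), (0,3)}; {(0,0), (0,2), (4,0), (4,2)}; {(0,0), (0,2), (4,1), (4,3)}; {(0,0), (2,0), (4,0), (6,0)}; … (7 in all).
So G has 7 subgroups of order 4.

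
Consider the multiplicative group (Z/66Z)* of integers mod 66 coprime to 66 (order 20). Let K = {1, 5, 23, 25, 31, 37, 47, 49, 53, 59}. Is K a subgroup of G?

Yes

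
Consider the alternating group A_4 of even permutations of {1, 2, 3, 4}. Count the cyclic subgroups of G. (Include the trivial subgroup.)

8

Group the elements of G by the cyclic subgroup they generate; each cyclic subgroup of order d accounts for φ(d) elements.
Cyclic subgroups by order — order 1: 1; order 2: 3; order 3: 4.
Total: 8.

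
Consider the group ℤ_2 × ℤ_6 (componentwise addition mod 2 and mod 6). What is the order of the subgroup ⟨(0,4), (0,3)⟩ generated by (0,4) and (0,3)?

|⟨(0,4)⟩| = 3 and |⟨(0,3)⟩| = 2, so |H| is a multiple of lcm(3, 2) = 6 and divides |G| = 12.
Closing under the operation: H = {(0,0), (0,1), (0,2), (0,3), (0,4), (0,5)}, so |H| = 6.

6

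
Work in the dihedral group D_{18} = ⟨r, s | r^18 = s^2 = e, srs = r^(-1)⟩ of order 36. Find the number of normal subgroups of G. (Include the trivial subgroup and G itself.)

9

G has 45 subgroups. Checking conjugation-invariance by order — order 1: 1/1 normal; order 2: 1/19 normal; order 3: 1/1 normal; order 4: 0/9 normal; order 6: 1/7 normal; order 9: 1/1 normal; order 12: 0/3 normal; order 18: 3/3 normal; order 36: 1/1 normal.
Total normal subgroups: 9.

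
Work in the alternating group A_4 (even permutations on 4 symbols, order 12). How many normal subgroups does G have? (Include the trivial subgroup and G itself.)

G has 10 subgroups. Checking conjugation-invariance by order — order 1: 1/1 normal; order 2: 0/3 normal; order 3: 0/4 normal; order 4: 1/1 normal; order 12: 1/1 normal.
Total normal subgroups: 3.

3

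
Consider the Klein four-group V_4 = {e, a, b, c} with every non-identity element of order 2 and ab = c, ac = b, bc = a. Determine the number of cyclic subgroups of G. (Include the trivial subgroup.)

A cyclic subgroup of order d is generated by each of its φ(d) elements of order d, so the cyclic subgroups of order d number (#elements of order d)/φ(d).
Cyclic subgroups by order — order 1: 1; order 2: 3.
Total: 4.

4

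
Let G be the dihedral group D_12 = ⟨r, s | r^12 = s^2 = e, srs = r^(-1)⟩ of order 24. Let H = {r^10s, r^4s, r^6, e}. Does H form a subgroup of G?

|H| = 4 divides |G| = 24, consistent with Lagrange.
H contains the identity, every element's inverse is in H, and H is closed under ·: it is a subgroup.

Yes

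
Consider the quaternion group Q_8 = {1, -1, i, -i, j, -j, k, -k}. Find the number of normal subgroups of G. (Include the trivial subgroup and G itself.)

6

G has 6 subgroups. Checking conjugation-invariance by order — order 1: 1/1 normal; order 2: 1/1 normal; order 4: 3/3 normal; order 8: 1/1 normal.
Total normal subgroups: 6.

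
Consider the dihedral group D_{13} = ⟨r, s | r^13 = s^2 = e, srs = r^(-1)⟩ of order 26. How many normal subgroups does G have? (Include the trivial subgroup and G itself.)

G has 16 subgroups. Checking conjugation-invariance by order — order 1: 1/1 normal; order 2: 0/13 normal; order 13: 1/1 normal; order 26: 1/1 normal.
Total normal subgroups: 3.

3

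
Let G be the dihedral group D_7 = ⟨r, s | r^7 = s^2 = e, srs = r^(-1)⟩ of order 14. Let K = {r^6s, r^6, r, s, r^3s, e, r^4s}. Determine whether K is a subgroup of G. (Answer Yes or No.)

No

Closure fails: s · r^6 = rs ∉ K. So K is not a subgroup.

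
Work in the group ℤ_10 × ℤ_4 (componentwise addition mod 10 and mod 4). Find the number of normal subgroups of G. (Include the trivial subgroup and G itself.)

16

G is abelian, so every subgroup is normal.
G has 16 subgroups in total, hence 16 normal subgroups.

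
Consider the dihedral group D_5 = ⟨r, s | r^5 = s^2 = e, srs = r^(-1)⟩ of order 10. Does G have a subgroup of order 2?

2 | 10. A subgroup of order 2 is {e, r^2s}.

Yes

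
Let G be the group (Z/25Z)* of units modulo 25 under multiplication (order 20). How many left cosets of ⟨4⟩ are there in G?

2

|⟨4⟩| = 10 and |G| = 20.
By Lagrange, [G : H] = |G|/|H| = 20/10 = 2.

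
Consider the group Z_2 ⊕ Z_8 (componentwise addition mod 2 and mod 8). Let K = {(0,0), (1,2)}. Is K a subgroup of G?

(1,2) ∈ K but its inverse (1,6) ∉ K, so K is not a subgroup.

No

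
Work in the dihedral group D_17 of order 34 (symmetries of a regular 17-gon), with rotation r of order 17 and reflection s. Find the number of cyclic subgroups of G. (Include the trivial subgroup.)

A cyclic subgroup of order d is generated by each of its φ(d) elements of order d, so the cyclic subgroups of order d number (#elements of order d)/φ(d).
Cyclic subgroups by order — order 1: 1; order 2: 17; order 17: 1.
Total: 19.

19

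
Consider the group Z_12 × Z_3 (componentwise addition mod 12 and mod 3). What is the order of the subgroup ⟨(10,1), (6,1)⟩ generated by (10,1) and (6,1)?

18

|⟨(10,1)⟩| = 6 and |⟨(6,1)⟩| = 6, so |H| is a multiple of lcm(6, 6) = 6 and divides |G| = 36.
Closing under the operation: H = {(0,0), (0,1), (0,2), (2,0), (2,1), (2,2), (4,0), (4,1), (4,2), (6,0), (6,1), (6,2), (8,0), (8,1), (8,2), (10,0), (10,1), (10,2)}, so |H| = 18.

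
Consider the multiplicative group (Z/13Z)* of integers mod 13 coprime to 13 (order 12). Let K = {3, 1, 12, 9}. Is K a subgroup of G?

No

Closure fails: 3 · 12 = 10 ∉ K. So K is not a subgroup.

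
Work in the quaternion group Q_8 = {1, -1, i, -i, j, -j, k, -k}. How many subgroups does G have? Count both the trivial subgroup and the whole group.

6

|G| = 8, so by Lagrange every subgroup order divides 8. Divisors: 1, 2, 4, 8.
Subgroups by order — order 1: 1; order 2: 1; order 4: 3; order 8: 1.
Total: 1 + 1 + 3 + 1 = 6.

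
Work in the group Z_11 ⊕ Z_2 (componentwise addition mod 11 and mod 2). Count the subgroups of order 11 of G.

1

|G| = 22 and 11 | 22, so subgroups of order 11 are possible by Lagrange.
The subgroups of order 11 are: {(0,0), (1,0), (2,0), (3,0), (4,0), (5,0), (6,0), (7,0), (8,0), (9,0), (10,0)}.
So G has 1 subgroup of order 11.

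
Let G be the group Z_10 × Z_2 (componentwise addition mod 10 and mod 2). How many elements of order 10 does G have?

12

An element (a,b) has order lcm(ord(a), ord(b)); count pairs with lcm equal to 10.
Enumerating gives 12 such elements.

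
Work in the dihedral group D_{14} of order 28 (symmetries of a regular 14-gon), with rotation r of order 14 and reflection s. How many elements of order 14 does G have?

6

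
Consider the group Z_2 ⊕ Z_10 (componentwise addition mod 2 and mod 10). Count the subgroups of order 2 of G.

|G| = 20 and 2 | 20, so subgroups of order 2 are possible by Lagrange.
The subgroups of order 2 are: {(0,0), (0,5)}; {(0,0), (1,0)}; {(0,0), (1,5)}.
So G has 3 subgroups of order 2.

3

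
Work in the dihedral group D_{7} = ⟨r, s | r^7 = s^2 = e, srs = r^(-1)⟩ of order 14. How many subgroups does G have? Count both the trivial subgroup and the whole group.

10

|G| = 14, so by Lagrange every subgroup order divides 14. Divisors: 1, 2, 7, 14.
Subgroups by order — order 1: 1; order 2: 7; order 7: 1; order 14: 1.
Total: 1 + 7 + 1 + 1 = 10.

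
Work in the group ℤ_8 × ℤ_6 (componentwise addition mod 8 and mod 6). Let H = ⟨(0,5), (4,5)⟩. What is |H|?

12

|⟨(0,5)⟩| = 6 and |⟨(4,5)⟩| = 6, so |H| is a multiple of lcm(6, 6) = 6 and divides |G| = 48.
Closing under the operation: H = {(0,0), (0,1), (0,2), (0,3), (0,4), (0,5), (4,0), (4,1), (4,2), (4,3), (4,4), (4,5)}, so |H| = 12.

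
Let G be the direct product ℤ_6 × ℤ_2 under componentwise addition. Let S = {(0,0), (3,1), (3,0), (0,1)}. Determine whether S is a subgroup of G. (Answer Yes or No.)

Yes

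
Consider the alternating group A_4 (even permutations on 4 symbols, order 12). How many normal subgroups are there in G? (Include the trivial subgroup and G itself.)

3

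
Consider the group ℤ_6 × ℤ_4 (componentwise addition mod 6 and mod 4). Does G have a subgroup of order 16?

16 does not divide |G| = 24, so by Lagrange no subgroup of order 16 exists.

No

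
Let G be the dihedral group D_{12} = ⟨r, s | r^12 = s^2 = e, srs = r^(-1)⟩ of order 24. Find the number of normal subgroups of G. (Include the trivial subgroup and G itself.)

G has 34 subgroups. Checking conjugation-invariance by order — order 1: 1/1 normal; order 2: 1/13 normal; order 3: 1/1 normal; order 4: 1/7 normal; order 6: 1/5 normal; order 8: 0/3 normal; order 12: 3/3 normal; order 24: 1/1 normal.
Total normal subgroups: 9.

9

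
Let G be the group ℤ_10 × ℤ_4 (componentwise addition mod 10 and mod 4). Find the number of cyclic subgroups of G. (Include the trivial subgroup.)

Group the elements of G by the cyclic subgroup they generate; each cyclic subgroup of order d accounts for φ(d) elements.
Cyclic subgroups by order — order 1: 1; order 2: 3; order 4: 2; order 5: 1; order 10: 3; order 20: 2.
Total: 12.

12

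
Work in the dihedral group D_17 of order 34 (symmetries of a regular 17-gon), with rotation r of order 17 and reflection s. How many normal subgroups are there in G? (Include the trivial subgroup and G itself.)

3

G has 20 subgroups. Checking conjugation-invariance by order — order 1: 1/1 normal; order 2: 0/17 normal; order 17: 1/1 normal; order 34: 1/1 normal.
Total normal subgroups: 3.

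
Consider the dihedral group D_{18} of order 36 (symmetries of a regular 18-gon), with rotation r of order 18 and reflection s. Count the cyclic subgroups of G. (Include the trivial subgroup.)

Group the elements of G by the cyclic subgroup they generate; each cyclic subgroup of order d accounts for φ(d) elements.
Cyclic subgroups by order — order 1: 1; order 2: 19; order 3: 1; order 6: 1; order 9: 1; order 18: 1.
Total: 24.

24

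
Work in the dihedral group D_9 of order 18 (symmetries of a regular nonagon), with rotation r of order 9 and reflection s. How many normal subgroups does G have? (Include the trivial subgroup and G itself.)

4

G has 16 subgroups. Checking conjugation-invariance by order — order 1: 1/1 normal; order 2: 0/9 normal; order 3: 1/1 normal; order 6: 0/3 normal; order 9: 1/1 normal; order 18: 1/1 normal.
Total normal subgroups: 4.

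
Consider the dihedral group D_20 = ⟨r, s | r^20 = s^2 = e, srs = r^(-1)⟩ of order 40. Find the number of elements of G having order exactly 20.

The elements of order 20 are: r, r^3, r^7, r^9, r^11, r^13, r^17, r^19.
That's 8.

8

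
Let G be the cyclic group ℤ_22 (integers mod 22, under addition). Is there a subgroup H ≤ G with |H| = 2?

Yes

2 | 22. A subgroup of order 2 is {0, 11}.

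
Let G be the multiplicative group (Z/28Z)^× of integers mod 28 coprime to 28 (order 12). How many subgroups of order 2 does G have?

|G| = 12 and 2 | 12, so subgroups of order 2 are possible by Lagrange.
The subgroups of order 2 are: {1, 13}; {1, 15}; {1, 27}.
So G has 3 subgroups of order 2.

3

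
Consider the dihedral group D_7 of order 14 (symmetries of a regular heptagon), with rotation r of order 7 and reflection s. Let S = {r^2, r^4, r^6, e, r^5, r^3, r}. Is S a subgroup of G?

Yes

|S| = 7 divides |G| = 14, consistent with Lagrange.
S contains the identity, every element's inverse is in S, and S is closed under ·: it is a subgroup.
In fact S = ⟨r^4⟩.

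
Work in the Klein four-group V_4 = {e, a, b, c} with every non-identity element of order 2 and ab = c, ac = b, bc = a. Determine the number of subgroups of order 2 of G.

3

|G| = 4 and 2 | 4, so subgroups of order 2 are possible by Lagrange.
The subgroups of order 2 are: {e, a}; {e, b}; {e, c}.
So G has 3 subgroups of order 2.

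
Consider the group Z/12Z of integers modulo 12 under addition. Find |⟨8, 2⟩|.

6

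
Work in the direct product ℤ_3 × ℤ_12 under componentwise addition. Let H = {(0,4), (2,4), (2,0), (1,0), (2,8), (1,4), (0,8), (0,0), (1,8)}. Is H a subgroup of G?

Yes

|H| = 9 divides |G| = 36, consistent with Lagrange.
H contains the identity, every element's inverse is in H, and H is closed under +: it is a subgroup.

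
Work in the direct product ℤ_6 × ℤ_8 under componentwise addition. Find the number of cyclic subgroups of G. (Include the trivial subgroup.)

16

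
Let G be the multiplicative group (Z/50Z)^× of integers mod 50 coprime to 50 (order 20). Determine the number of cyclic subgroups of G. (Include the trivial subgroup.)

6

Group the elements of G by the cyclic subgroup they generate; each cyclic subgroup of order d accounts for φ(d) elements.
Cyclic subgroups by order — order 1: 1; order 2: 1; order 4: 1; order 5: 1; order 10: 1; order 20: 1.
Total: 6.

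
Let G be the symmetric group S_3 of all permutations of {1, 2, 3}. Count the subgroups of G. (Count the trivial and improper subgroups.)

6

|G| = 6, so by Lagrange every subgroup order divides 6. Divisors: 1, 2, 3, 6.
Subgroups by order — order 1: 1; order 2: 3; order 3: 1; order 6: 1.
Total: 1 + 3 + 1 + 1 = 6.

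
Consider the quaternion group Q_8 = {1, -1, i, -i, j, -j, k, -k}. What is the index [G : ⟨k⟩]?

2

|⟨k⟩| = 4 and |G| = 8.
By Lagrange, [G : H] = |G|/|H| = 8/4 = 2.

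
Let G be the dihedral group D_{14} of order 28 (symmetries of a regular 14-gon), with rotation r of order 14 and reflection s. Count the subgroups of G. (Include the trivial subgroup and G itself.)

|G| = 28, so by Lagrange every subgroup order divides 28. Divisors: 1, 2, 4, 7, 14, 28.
Subgroups by order — order 1: 1; order 2: 15; order 4: 7; order 7: 1; order 14: 3; order 28: 1.
Total: 1 + 15 + 7 + 1 + 3 + 1 = 28.

28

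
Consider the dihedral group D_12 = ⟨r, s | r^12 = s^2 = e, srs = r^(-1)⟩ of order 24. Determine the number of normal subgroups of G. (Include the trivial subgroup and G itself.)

9

G has 34 subgroups. Checking conjugation-invariance by order — order 1: 1/1 normal; order 2: 1/13 normal; order 3: 1/1 normal; order 4: 1/7 normal; order 6: 1/5 normal; order 8: 0/3 normal; order 12: 3/3 normal; order 24: 1/1 normal.
Total normal subgroups: 9.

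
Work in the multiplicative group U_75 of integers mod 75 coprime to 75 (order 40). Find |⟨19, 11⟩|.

20

|⟨19⟩| = 10 and |⟨11⟩| = 10, so |H| is a multiple of lcm(10, 10) = 10 and divides |G| = 40.
Closing under the operation: H = {1, 4, 11, 14, 16, 19, 26, 29, 31, 34, 41, 44, 46, 49, 56, 59, 61, 64, 71, 74}, so |H| = 20.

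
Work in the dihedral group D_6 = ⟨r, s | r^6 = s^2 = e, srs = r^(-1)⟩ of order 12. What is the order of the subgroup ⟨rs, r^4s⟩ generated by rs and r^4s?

|⟨rs⟩| = 2 and |⟨r^4s⟩| = 2, so |H| is a multiple of lcm(2, 2) = 2 and divides |G| = 12.
Closing under the operation: H = {e, r^3, rs, r^4s}, so |H| = 4.

4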